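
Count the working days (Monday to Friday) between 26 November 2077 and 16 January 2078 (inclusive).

26 November 2077 is a Friday.
That's 52 days from start to end, counting both.
52 = 7 × 7 + 3, so there are 7 full weeks plus 3 extra days.
Each full week contributes 5 weekdays (Mon–Fri): 7 × 5 = 35.
The 3 extra days are Friday, Saturday, Sunday — 1 of them qualifies.
Total: 35 + 1 = 36.

36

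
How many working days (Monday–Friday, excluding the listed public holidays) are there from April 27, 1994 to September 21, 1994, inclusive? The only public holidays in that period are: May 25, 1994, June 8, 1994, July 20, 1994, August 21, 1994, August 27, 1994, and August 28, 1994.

103 working days

April 27, 1994 is a Wednesday.
From April 27, 1994 to September 21, 1994 is 148 days inclusive.
148 = 7 × 21 + 1, so there are 21 full weeks plus 1 extra day.
Each full week contributes 5 weekdays (Mon–Fri): 21 × 5 = 105.
The 1 extra day is Wednesday — 1 of them qualifies.
Total: 105 + 1 = 106.
Holidays: May 25, 1994 (Wed); June 8, 1994 (Wed); July 20, 1994 (Wed); August 21, 1994 (Sun); August 27, 1994 (Sat); August 28, 1994 (Sun).
3 of the 6 holidays fall on weekdays; the rest are weekends and were already excluded.
Business days: 106 − 3 = 103.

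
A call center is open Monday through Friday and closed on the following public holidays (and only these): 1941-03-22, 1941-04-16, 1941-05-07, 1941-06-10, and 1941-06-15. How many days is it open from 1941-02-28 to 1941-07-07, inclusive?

1941-02-28 is a Friday.
The range spans 130 days (inclusive of both endpoints).
130 = 7 × 18 + 4, so there are 18 full weeks plus 4 extra days.
Each full week contributes 5 weekdays (Mon–Fri): 18 × 5 = 90.
The 4 extra days are Friday, Saturday, Sunday, Monday — 2 of them qualify.
Total: 90 + 2 = 92.
Holidays: 1941-03-22 (Sat); 1941-04-16 (Wed); 1941-05-07 (Wed); 1941-06-10 (Tue); 1941-06-15 (Sun).
3 of the 5 holidays fall on weekdays; the rest are weekends and were already excluded.
Business days: 92 − 3 = 89.

89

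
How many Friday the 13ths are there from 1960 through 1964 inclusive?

Friday-the-13ths by year:
1960: May
1961: Jan, Oct
1962: Apr, Jul
1963: Sep, Dec
1964: Mar, Nov

9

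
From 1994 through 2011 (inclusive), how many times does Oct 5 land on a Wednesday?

3

Day of week of October 5 in each year:
1994: Wed ✓, 1995: Thu, 1996: Sat, 1997: Sun, 1998: Mon, 1999: Tue, 2000: Thu, 2001: Fri, 2002: Sat, 2003: Sun, 2004: Tue, 2005: Wed ✓, 2006: Thu, 2007: Fri, 2008: Sun, 2009: Mon, 2010: Tue, 2011: Wed ✓
Wednesdays: 1994, 2005, 2011.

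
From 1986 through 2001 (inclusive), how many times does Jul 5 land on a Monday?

2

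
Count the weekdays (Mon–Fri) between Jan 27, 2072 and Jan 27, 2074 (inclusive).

Jan 27, 2072 is a Wednesday.
The range spans 732 days (inclusive of both endpoints).
732 = 7 × 104 + 4, so there are 104 full weeks plus 4 extra days.
Each full week contributes 5 weekdays (Mon–Fri): 104 × 5 = 520.
The 4 extra days are Wed, Thu, Fri, Sat — 3 of them qualify.
Total: 520 + 3 = 523.

523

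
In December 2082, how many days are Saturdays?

2082-12-01 is a Tuesday.
The range spans 31 days (inclusive of both endpoints).
31 = 7 × 4 + 3, so there are 4 full weeks plus 3 extra days.
Each full week contributes one Saturday: 4 so far.
The 3 extra days are Tuesday, Wednesday, Thursday — none qualify.
Total: 4 + 0 = 4.

4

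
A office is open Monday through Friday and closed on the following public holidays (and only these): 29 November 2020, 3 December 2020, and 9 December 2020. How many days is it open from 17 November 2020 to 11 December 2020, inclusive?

17 November 2020 is a Tuesday.
The range spans 25 days (inclusive of both endpoints).
25 = 7 × 3 + 4, so there are 3 full weeks plus 4 extra days.
Each full week contributes 5 weekdays (Mon–Fri): 3 × 5 = 15.
The 4 extra days are Tue, Wed, Thu, Fri — 4 of them qualify.
Total: 15 + 4 = 19.
Holidays: 29 November 2020 (Sun); 3 December 2020 (Thu); 9 December 2020 (Wed).
2 of the 3 holidays fall on weekdays; the rest are weekends and were already excluded.
Business days: 19 − 2 = 17.

17 business days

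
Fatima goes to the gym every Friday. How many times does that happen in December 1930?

4

1 December 1930 is a Monday.
The range spans 31 days (inclusive of both endpoints).
31 = 7 × 4 + 3, so there are 4 full weeks plus 3 extra days.
Each full week contributes one Friday: 4 so far.
The 3 extra days are Monday, Tuesday, Wednesday — none qualify.
Total: 4 + 0 = 4.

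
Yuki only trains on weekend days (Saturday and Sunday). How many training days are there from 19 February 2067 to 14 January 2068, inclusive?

95

19 February 2067 is a Saturday.
From 19 February 2067 to 14 January 2068 is 330 days inclusive.
330 = 7 × 47 + 1, so there are 47 full weeks plus 1 extra day.
Each full week contributes 2 weekend days (Sat, Sun): 47 × 2 = 94.
The 1 extra day is Saturday — 1 of them qualifies.
Total: 94 + 1 = 95.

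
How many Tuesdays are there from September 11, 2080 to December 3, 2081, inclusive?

64 Tuesdays

September 11, 2080 is a Wednesday.
That's 449 days from start to end, counting both.
449 = 7 × 64 + 1, so there are 64 full weeks plus 1 extra day.
Each full week contributes one Tuesday: 64 so far.
The 1 extra day is Wednesday — none qualify.
Total: 64 + 0 = 64.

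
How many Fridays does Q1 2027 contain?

January 1, 2027 is a Friday.
The range spans 90 days (inclusive of both endpoints).
90 = 7 × 12 + 6, so there are 12 full weeks plus 6 extra days.
Each full week contributes one Friday: 12 so far.
The 6 extra days are Friday, Saturday, Sunday, Monday, Tuesday, Wednesday — 1 of them qualifies.
Total: 12 + 1 = 13.

13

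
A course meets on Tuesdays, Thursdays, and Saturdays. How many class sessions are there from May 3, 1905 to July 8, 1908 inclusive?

498

May 3, 1905 is a Wednesday.
From May 3, 1905 to July 8, 1908 is 1163 days inclusive.
1163 = 7 × 166 + 1, so there are 166 full weeks plus 1 extra day.
Each full week contributes 3 days from the set (Tue, Thu, Sat): 166 × 3 = 498.
The 1 extra day is Wed — none qualify.
Total: 498 + 0 = 498.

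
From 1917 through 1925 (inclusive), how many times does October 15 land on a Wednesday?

2

Day of week of October 15 in each year:
1917: Mon, 1918: Tue, 1919: Wed ✓, 1920: Fri, 1921: Sat, 1922: Sun, 1923: Mon, 1924: Wed ✓, 1925: Thu
Wednesdays: 1919, 1924.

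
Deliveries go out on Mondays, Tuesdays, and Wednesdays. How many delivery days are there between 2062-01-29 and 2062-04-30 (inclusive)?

39

2062-01-29 is a Sunday.
That's 92 days from start to end, counting both.
92 = 7 × 13 + 1, so there are 13 full weeks plus 1 extra day.
Each full week contributes 3 days from the set (Mon, Tue, Wed): 13 × 3 = 39.
The 1 extra day is Sunday — none qualify.
Total: 39 + 0 = 39.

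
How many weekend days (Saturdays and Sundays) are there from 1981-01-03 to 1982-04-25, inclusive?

1981-01-03 is a Saturday.
That's 478 days from start to end, counting both.
478 = 7 × 68 + 2, so there are 68 full weeks plus 2 extra days.
Each full week contributes 2 weekend days (Sat, Sun): 68 × 2 = 136.
The 2 extra days are Saturday, Sunday — 2 of them qualify.
Total: 136 + 2 = 138.

138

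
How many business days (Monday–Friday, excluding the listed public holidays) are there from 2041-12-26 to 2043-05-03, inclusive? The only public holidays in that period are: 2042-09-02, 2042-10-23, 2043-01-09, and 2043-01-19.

2041-12-26 is a Thursday.
The range spans 494 days (inclusive of both endpoints).
494 = 7 × 70 + 4, so there are 70 full weeks plus 4 extra days.
Each full week contributes 5 weekdays (Mon–Fri): 70 × 5 = 350.
The 4 extra days are Thu, Fri, Sat, Sun — 2 of them qualify.
Total: 350 + 2 = 352.
Holidays: 2042-09-02 (Tue); 2042-10-23 (Thu); 2043-01-09 (Fri); 2043-01-19 (Mon).
All 4 holidays fall on weekdays, so subtract 4.
Business days: 352 − 4 = 348.

348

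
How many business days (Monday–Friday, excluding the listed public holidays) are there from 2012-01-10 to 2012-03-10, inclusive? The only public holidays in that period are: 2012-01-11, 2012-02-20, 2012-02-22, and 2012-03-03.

2012-01-10 is a Tuesday.
From 2012-01-10 to 2012-03-10 is 61 days inclusive.
61 = 7 × 8 + 5, so there are 8 full weeks plus 5 extra days.
Each full week contributes 5 weekdays (Mon–Fri): 8 × 5 = 40.
The 5 extra days are Tue, Wed, Thu, Fri, Sat — 4 of them qualify.
Total: 40 + 4 = 44.
Holidays: 2012-01-11 (Wed); 2012-02-20 (Mon); 2012-02-22 (Wed); 2012-03-03 (Sat).
3 of the 4 holidays fall on weekdays; the rest are weekends and were already excluded.
Business days: 44 − 3 = 41.

41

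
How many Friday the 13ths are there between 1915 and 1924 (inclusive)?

Friday-the-13ths by year:
1915: Aug
1916: Oct
1917: Apr, Jul
1918: Sep, Dec
1919: Jun
1920: Feb, Aug
1921: May
1922: Jan, Oct
1923: Apr, Jul
1924: Jun

15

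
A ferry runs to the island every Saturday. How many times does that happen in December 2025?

4

2025-12-01 is a Monday.
That's 31 days from start to end, counting both.
31 = 7 × 4 + 3, so there are 4 full weeks plus 3 extra days.
Each full week contributes one Saturday: 4 so far.
The 3 extra days are Monday, Tuesday, Wednesday — none qualify.
Total: 4 + 0 = 4.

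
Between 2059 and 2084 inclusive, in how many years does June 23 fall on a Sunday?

Day of week of June 23 in each year:
2059: Mon, 2060: Wed, 2061: Thu, 2062: Fri, 2063: Sat, 2064: Mon, 2065: Tue, 2066: Wed, 2067: Thu, 2068: Sat, 2069: Sun ✓, 2070: Mon, 2071: Tue, 2072: Thu, 2073: Fri, 2074: Sat, 2075: Sun ✓, 2076: Tue, 2077: Wed, 2078: Thu, 2079: Fri, 2080: Sun ✓, 2081: Mon, 2082: Tue, 2083: Wed, 2084: Fri
Sundays: 2069, 2075, 2080.

3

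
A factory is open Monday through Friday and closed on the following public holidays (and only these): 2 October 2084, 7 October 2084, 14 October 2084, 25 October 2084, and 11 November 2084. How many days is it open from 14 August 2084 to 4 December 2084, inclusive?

79

14 August 2084 is a Monday.
The range spans 113 days (inclusive of both endpoints).
113 = 7 × 16 + 1, so there are 16 full weeks plus 1 extra day.
Each full week contributes 5 weekdays (Mon–Fri): 16 × 5 = 80.
The 1 extra day is Mon — 1 of them qualifies.
Total: 80 + 1 = 81.
Holidays: 2 October 2084 (Mon); 7 October 2084 (Sat); 14 October 2084 (Sat); 25 October 2084 (Wed); 11 November 2084 (Sat).
2 of the 5 holidays fall on weekdays; the rest are weekends and were already excluded.
Business days: 81 − 2 = 79.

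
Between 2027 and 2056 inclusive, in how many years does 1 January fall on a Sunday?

Day of week of January 1 in each year:
2027: Fri, 2028: Sat, 2029: Mon, 2030: Tue, 2031: Wed, 2032: Thu, 2033: Sat, 2034: Sun ✓, 2035: Mon, 2036: Tue, 2037: Thu, 2038: Fri, 2039: Sat, 2040: Sun ✓, 2041: Tue, 2042: Wed, 2043: Thu, 2044: Fri, 2045: Sun ✓, 2046: Mon, 2047: Tue, 2048: Wed, 2049: Fri, 2050: Sat, 2051: Sun ✓, 2052: Mon, 2053: Wed, 2054: Thu, 2055: Fri, 2056: Sat
Sundays: 2034, 2040, 2045, 2051.

4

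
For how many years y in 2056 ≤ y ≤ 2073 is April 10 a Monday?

Day of week of April 10 in each year:
2056: Mon ✓, 2057: Tue, 2058: Wed, 2059: Thu, 2060: Sat, 2061: Sun, 2062: Mon ✓, 2063: Tue, 2064: Thu, 2065: Fri, 2066: Sat, 2067: Sun, 2068: Tue, 2069: Wed, 2070: Thu, 2071: Fri, 2072: Sun, 2073: Mon ✓
Mondays: 2056, 2062, 2073.

3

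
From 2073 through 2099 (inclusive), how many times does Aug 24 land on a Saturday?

Day of week of August 24 in each year:
2073: Thu, 2074: Fri, 2075: Sat ✓, 2076: Mon, 2077: Tue, 2078: Wed, 2079: Thu, 2080: Sat ✓, 2081: Sun, 2082: Mon, 2083: Tue, 2084: Thu, 2085: Fri, 2086: Sat ✓, 2087: Sun, 2088: Tue, 2089: Wed, 2090: Thu, 2091: Fri, 2092: Sun, 2093: Mon, 2094: Tue, 2095: Wed, 2096: Fri, 2097: Sat ✓, 2098: Sun, 2099: Mon
Saturdays: 2075, 2080, 2086, 2097.

4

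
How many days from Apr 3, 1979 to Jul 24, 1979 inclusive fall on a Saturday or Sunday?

Apr 3, 1979 is a Tuesday.
That's 113 days from start to end, counting both.
113 = 7 × 16 + 1, so there are 16 full weeks plus 1 extra day.
Each full week contributes 2 days from the set (Sat, Sun): 16 × 2 = 32.
The 1 extra day is Tuesday — none qualify.
Total: 32 + 0 = 32.

32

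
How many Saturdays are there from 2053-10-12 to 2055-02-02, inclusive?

2053-10-12 is a Sunday.
From 2053-10-12 to 2055-02-02 is 479 days inclusive.
479 = 7 × 68 + 3, so there are 68 full weeks plus 3 extra days.
Each full week contributes one Saturday: 68 so far.
The 3 extra days are Sun, Mon, Tue — none qualify.
Total: 68 + 0 = 68.

68 Saturdays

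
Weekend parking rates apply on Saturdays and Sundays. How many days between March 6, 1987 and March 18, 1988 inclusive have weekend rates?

108

March 6, 1987 is a Friday.
From March 6, 1987 to March 18, 1988 is 379 days inclusive.
379 = 7 × 54 + 1, so there are 54 full weeks plus 1 extra day.
Each full week contributes 2 weekend days (Sat, Sun): 54 × 2 = 108.
The 1 extra day is Friday — none qualify.
Total: 108 + 0 = 108.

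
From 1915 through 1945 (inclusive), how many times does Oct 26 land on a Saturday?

4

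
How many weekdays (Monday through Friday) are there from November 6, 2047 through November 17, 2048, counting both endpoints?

270

November 6, 2047 is a Wednesday.
That's 378 days from start to end, counting both.
378 = 7 × 54, so the span is exactly 54 full weeks.
Each full week contributes 5 weekdays (Mon–Fri): 54 × 5 = 270.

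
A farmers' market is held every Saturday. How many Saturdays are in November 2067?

4

1 November 2067 is a Tuesday.
The range spans 30 days (inclusive of both endpoints).
30 = 7 × 4 + 2, so there are 4 full weeks plus 2 extra days.
Each full week contributes one Saturday: 4 so far.
The 2 extra days are Tuesday, Wednesday — none qualify.
Total: 4 + 0 = 4.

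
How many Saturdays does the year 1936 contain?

52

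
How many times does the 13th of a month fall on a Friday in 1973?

The 13th falls on a Friday when the month's 13th has weekday Fri.
Jan 13 is Sat; Feb 13 is Tue; Mar 13 is Tue; Apr 13 is Fri ✓; May 13 is Sun; Jun 13 is Wed; Jul 13 is Fri ✓; Aug 13 is Mon; Sep 13 is Thu; Oct 13 is Sat; Nov 13 is Tue; Dec 13 is Thu.
Friday the 13ths: Apr, Jul.

2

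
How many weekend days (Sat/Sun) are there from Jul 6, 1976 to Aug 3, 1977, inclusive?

112

Jul 6, 1976 is a Tuesday.
From Jul 6, 1976 to Aug 3, 1977 is 394 days inclusive.
394 = 7 × 56 + 2, so there are 56 full weeks plus 2 extra days.
Each full week contributes 2 weekend days (Sat, Sun): 56 × 2 = 112.
The 2 extra days are Tue, Wed — none qualify.
Total: 112 + 0 = 112.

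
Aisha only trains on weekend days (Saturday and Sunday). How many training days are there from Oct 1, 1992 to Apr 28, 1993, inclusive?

Oct 1, 1992 is a Thursday.
From Oct 1, 1992 to Apr 28, 1993 is 210 days inclusive.
210 = 7 × 30, so the span is exactly 30 full weeks.
Each full week contributes 2 weekend days (Sat, Sun): 30 × 2 = 60.

60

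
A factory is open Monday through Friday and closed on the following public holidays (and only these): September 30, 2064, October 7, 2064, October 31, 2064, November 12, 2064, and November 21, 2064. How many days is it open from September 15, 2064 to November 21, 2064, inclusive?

45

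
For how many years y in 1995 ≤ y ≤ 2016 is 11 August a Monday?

4

Day of week of August 11 in each year:
1995: Fri, 1996: Sun, 1997: Mon ✓, 1998: Tue, 1999: Wed, 2000: Fri, 2001: Sat, 2002: Sun, 2003: Mon ✓, 2004: Wed, 2005: Thu, 2006: Fri, 2007: Sat, 2008: Mon ✓, 2009: Tue, 2010: Wed, 2011: Thu, 2012: Sat, 2013: Sun, 2014: Mon ✓, 2015: Tue, 2016: Thu
Mondays: 1997, 2003, 2008, 2014.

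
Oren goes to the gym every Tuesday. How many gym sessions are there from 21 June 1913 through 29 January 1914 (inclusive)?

21 June 1913 is a Saturday.
That's 223 days from start to end, counting both.
223 = 7 × 31 + 6, so there are 31 full weeks plus 6 extra days.
Each full week contributes one Tuesday: 31 so far.
The 6 extra days are Saturday, Sunday, Monday, Tuesday, Wednesday, Thursday — 1 of them qualifies.
Total: 31 + 1 = 32.

32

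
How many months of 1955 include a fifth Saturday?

5

A month has five Saturdays exactly when Saturday falls within its first (length − 28) days.
Jan: 31 days, starts Sat → 5 of Sat, Sun, Mon ✓
Feb: 28 days, starts Tue → 5 of (none)
Mar: 31 days, starts Tue → 5 of Tue, Wed, Thu
Apr: 30 days, starts Fri → 5 of Fri, Sat ✓
May: 31 days, starts Sun → 5 of Sun, Mon, Tue
Jun: 30 days, starts Wed → 5 of Wed, Thu
Jul: 31 days, starts Fri → 5 of Fri, Sat, Sun ✓
Aug: 31 days, starts Mon → 5 of Mon, Tue, Wed
Sep: 30 days, starts Thu → 5 of Thu, Fri
Oct: 31 days, starts Sat → 5 of Sat, Sun, Mon ✓
Nov: 30 days, starts Tue → 5 of Tue, Wed
Dec: 31 days, starts Thu → 5 of Thu, Fri, Sat ✓
Months with five Saturdays: Jan, Apr, Jul, Oct, Dec.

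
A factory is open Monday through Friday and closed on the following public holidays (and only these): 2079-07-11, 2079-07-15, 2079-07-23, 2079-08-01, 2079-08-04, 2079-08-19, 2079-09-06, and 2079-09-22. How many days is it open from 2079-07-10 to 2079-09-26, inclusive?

52 business days

2079-07-10 is a Monday.
That's 79 days from start to end, counting both.
79 = 7 × 11 + 2, so there are 11 full weeks plus 2 extra days.
Each full week contributes 5 weekdays (Mon–Fri): 11 × 5 = 55.
The 2 extra days are Mon, Tue — 2 of them qualify.
Total: 55 + 2 = 57.
Holidays: 2079-07-11 (Tue); 2079-07-15 (Sat); 2079-07-23 (Sun); 2079-08-01 (Tue); 2079-08-04 (Fri); 2079-08-19 (Sat); 2079-09-06 (Wed); 2079-09-22 (Fri).
5 of the 8 holidays fall on weekdays; the rest are weekends and were already excluded.
Business days: 57 − 5 = 52.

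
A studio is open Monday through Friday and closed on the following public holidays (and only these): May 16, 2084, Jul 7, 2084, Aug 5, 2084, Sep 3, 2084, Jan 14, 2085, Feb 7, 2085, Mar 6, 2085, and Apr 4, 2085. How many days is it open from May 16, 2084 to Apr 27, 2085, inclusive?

244

May 16, 2084 is a Tuesday.
The range spans 347 days (inclusive of both endpoints).
347 = 7 × 49 + 4, so there are 49 full weeks plus 4 extra days.
Each full week contributes 5 weekdays (Mon–Fri): 49 × 5 = 245.
The 4 extra days are Tuesday, Wednesday, Thursday, Friday — 4 of them qualify.
Total: 245 + 4 = 249.
Holidays: May 16, 2084 (Tue); Jul 7, 2084 (Fri); Aug 5, 2084 (Sat); Sep 3, 2084 (Sun); Jan 14, 2085 (Sun); Feb 7, 2085 (Wed); Mar 6, 2085 (Tue); Apr 4, 2085 (Wed).
5 of the 8 holidays fall on weekdays; the rest are weekends and were already excluded.
Business days: 249 − 5 = 244.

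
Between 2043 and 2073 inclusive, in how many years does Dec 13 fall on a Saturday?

4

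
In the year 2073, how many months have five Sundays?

5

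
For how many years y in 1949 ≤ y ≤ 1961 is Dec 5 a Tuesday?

Day of week of December 5 in each year:
1949: Mon, 1950: Tue ✓, 1951: Wed, 1952: Fri, 1953: Sat, 1954: Sun, 1955: Mon, 1956: Wed, 1957: Thu, 1958: Fri, 1959: Sat, 1960: Mon, 1961: Tue ✓
Tuesdays: 1950, 1961.

2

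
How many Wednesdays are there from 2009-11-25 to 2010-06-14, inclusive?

2009-11-25 is a Wednesday.
From 2009-11-25 to 2010-06-14 is 202 days inclusive.
202 = 7 × 28 + 6, so there are 28 full weeks plus 6 extra days.
Each full week contributes one Wednesday: 28 so far.
The 6 extra days are Wed, Thu, Fri, Sat, Sun, Mon — 1 of them qualifies.
Total: 28 + 1 = 29.

29 Wednesdays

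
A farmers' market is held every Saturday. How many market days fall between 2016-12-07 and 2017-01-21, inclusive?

7

2016-12-07 is a Wednesday.
That's 46 days from start to end, counting both.
46 = 7 × 6 + 4, so there are 6 full weeks plus 4 extra days.
Each full week contributes one Saturday: 6 so far.
The 4 extra days are Wed, Thu, Fri, Sat — 1 of them qualifies.
Total: 6 + 1 = 7.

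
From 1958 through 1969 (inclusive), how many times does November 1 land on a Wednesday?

Day of week of November 1 in each year:
1958: Sat, 1959: Sun, 1960: Tue, 1961: Wed ✓, 1962: Thu, 1963: Fri, 1964: Sun, 1965: Mon, 1966: Tue, 1967: Wed ✓, 1968: Fri, 1969: Sat
Wednesdays: 1961, 1967.

2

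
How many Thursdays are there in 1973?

Jan 1, 1973 is a Monday.
The range spans 365 days (inclusive of both endpoints).
365 = 7 × 52 + 1, so there are 52 full weeks plus 1 extra day.
Each full week contributes one Thursday: 52 so far.
The 1 extra day is Mon — none qualify.
Total: 52 + 0 = 52.

52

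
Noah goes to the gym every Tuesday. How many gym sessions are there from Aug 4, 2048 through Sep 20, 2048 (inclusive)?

7

Aug 4, 2048 is a Tuesday.
The range spans 48 days (inclusive of both endpoints).
48 = 7 × 6 + 6, so there are 6 full weeks plus 6 extra days.
Each full week contributes one Tuesday: 6 so far.
The 6 extra days are Tue, Wed, Thu, Fri, Sat, Sun — 1 of them qualifies.
Total: 6 + 1 = 7.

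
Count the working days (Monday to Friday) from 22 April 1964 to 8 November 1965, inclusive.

22 April 1964 is a Wednesday.
From 22 April 1964 to 8 November 1965 is 566 days inclusive.
566 = 7 × 80 + 6, so there are 80 full weeks plus 6 extra days.
Each full week contributes 5 weekdays (Mon–Fri): 80 × 5 = 400.
The 6 extra days are Wednesday, Thursday, Friday, Saturday, Sunday, Monday — 4 of them qualify.
Total: 400 + 4 = 404.

404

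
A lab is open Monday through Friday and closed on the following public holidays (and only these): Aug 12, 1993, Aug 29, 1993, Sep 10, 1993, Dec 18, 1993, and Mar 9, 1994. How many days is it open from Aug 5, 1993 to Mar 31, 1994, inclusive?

168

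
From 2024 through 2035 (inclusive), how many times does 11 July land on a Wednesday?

Day of week of July 11 in each year:
2024: Thu, 2025: Fri, 2026: Sat, 2027: Sun, 2028: Tue, 2029: Wed ✓, 2030: Thu, 2031: Fri, 2032: Sun, 2033: Mon, 2034: Tue, 2035: Wed ✓
Wednesdays: 2029, 2035.

2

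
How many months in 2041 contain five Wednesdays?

A month has five Wednesdays exactly when Wednesday falls within its first (length − 28) days.
Jan: 31 days, starts Tue → 5 of Tue, Wed, Thu ✓
Feb: 28 days, starts Fri → 5 of (none)
Mar: 31 days, starts Fri → 5 of Fri, Sat, Sun
Apr: 30 days, starts Mon → 5 of Mon, Tue
May: 31 days, starts Wed → 5 of Wed, Thu, Fri ✓
Jun: 30 days, starts Sat → 5 of Sat, Sun
Jul: 31 days, starts Mon → 5 of Mon, Tue, Wed ✓
Aug: 31 days, starts Thu → 5 of Thu, Fri, Sat
Sep: 30 days, starts Sun → 5 of Sun, Mon
Oct: 31 days, starts Tue → 5 of Tue, Wed, Thu ✓
Nov: 30 days, starts Fri → 5 of Fri, Sat
Dec: 31 days, starts Sun → 5 of Sun, Mon, Tue
Months with five Wednesdays: Jan, May, Jul, Oct.

4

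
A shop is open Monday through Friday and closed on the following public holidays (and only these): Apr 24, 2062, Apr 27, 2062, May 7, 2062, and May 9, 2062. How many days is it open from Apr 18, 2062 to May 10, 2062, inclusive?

14 working days

Apr 18, 2062 is a Tuesday.
From Apr 18, 2062 to May 10, 2062 is 23 days inclusive.
23 = 7 × 3 + 2, so there are 3 full weeks plus 2 extra days.
Each full week contributes 5 weekdays (Mon–Fri): 3 × 5 = 15.
The 2 extra days are Tue, Wed — 2 of them qualify.
Total: 15 + 2 = 17.
Holidays: Apr 24, 2062 (Mon); Apr 27, 2062 (Thu); May 7, 2062 (Sun); May 9, 2062 (Tue).
3 of the 4 holidays fall on weekdays; the rest are weekends and were already excluded.
Business days: 17 − 3 = 14.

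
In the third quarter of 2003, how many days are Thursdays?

13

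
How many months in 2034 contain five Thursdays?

A month has five Thursdays exactly when Thursday falls within its first (length − 28) days.
Jan: 31 days, starts Sun → 5 of Sun, Mon, Tue
Feb: 28 days, starts Wed → 5 of (none)
Mar: 31 days, starts Wed → 5 of Wed, Thu, Fri ✓
Apr: 30 days, starts Sat → 5 of Sat, Sun
May: 31 days, starts Mon → 5 of Mon, Tue, Wed
Jun: 30 days, starts Thu → 5 of Thu, Fri ✓
Jul: 31 days, starts Sat → 5 of Sat, Sun, Mon
Aug: 31 days, starts Tue → 5 of Tue, Wed, Thu ✓
Sep: 30 days, starts Fri → 5 of Fri, Sat
Oct: 31 days, starts Sun → 5 of Sun, Mon, Tue
Nov: 30 days, starts Wed → 5 of Wed, Thu ✓
Dec: 31 days, starts Fri → 5 of Fri, Sat, Sun
Months with five Thursdays: Mar, Jun, Aug, Nov.

4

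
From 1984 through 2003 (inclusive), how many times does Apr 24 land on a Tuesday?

3

Day of week of April 24 in each year:
1984: Tue ✓, 1985: Wed, 1986: Thu, 1987: Fri, 1988: Sun, 1989: Mon, 1990: Tue ✓, 1991: Wed, 1992: Fri, 1993: Sat, 1994: Sun, 1995: Mon, 1996: Wed, 1997: Thu, 1998: Fri, 1999: Sat, 2000: Mon, 2001: Tue ✓, 2002: Wed, 2003: Thu
Tuesdays: 1984, 1990, 2001.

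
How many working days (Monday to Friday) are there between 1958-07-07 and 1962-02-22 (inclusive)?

1958-07-07 is a Monday.
The range spans 1327 days (inclusive of both endpoints).
1327 = 7 × 189 + 4, so there are 189 full weeks plus 4 extra days.
Each full week contributes 5 weekdays (Mon–Fri): 189 × 5 = 945.
The 4 extra days are Mon, Tue, Wed, Thu — 4 of them qualify.
Total: 945 + 4 = 949.

949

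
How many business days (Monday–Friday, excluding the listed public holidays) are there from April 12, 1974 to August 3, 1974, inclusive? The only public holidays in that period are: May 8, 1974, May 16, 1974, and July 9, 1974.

78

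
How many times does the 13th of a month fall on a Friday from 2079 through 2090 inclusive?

20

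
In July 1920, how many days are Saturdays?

5

1 July 1920 is a Thursday.
That's 31 days from start to end, counting both.
31 = 7 × 4 + 3, so there are 4 full weeks plus 3 extra days.
Each full week contributes one Saturday: 4 so far.
The 3 extra days are Thu, Fri, Sat — 1 of them qualifies.
Total: 4 + 1 = 5.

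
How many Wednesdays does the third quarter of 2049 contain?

13

2049-07-01 is a Thursday.
The range spans 92 days (inclusive of both endpoints).
92 = 7 × 13 + 1, so there are 13 full weeks plus 1 extra day.
Each full week contributes one Wednesday: 13 so far.
The 1 extra day is Thu — none qualify.
Total: 13 + 0 = 13.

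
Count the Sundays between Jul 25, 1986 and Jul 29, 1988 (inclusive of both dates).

Jul 25, 1986 is a Friday.
That's 736 days from start to end, counting both.
736 = 7 × 105 + 1, so there are 105 full weeks plus 1 extra day.
Each full week contributes one Sunday: 105 so far.
The 1 extra day is Friday — none qualify.
Total: 105 + 0 = 105.

105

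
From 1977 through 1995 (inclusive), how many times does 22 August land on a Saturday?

Day of week of August 22 in each year:
1977: Mon, 1978: Tue, 1979: Wed, 1980: Fri, 1981: Sat ✓, 1982: Sun, 1983: Mon, 1984: Wed, 1985: Thu, 1986: Fri, 1987: Sat ✓, 1988: Mon, 1989: Tue, 1990: Wed, 1991: Thu, 1992: Sat ✓, 1993: Sun, 1994: Mon, 1995: Tue
Saturdays: 1981, 1987, 1992.

3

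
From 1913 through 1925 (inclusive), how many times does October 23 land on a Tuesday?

2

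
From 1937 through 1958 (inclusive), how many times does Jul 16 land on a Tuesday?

3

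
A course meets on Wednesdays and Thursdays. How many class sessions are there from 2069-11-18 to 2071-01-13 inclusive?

120

2069-11-18 is a Monday.
That's 422 days from start to end, counting both.
422 = 7 × 60 + 2, so there are 60 full weeks plus 2 extra days.
Each full week contributes 2 days from the set (Wed, Thu): 60 × 2 = 120.
The 2 extra days are Monday, Tuesday — none qualify.
Total: 120 + 0 = 120.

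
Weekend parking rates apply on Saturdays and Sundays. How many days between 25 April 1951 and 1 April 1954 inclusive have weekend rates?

306

25 April 1951 is a Wednesday.
From 25 April 1951 to 1 April 1954 is 1073 days inclusive.
1073 = 7 × 153 + 2, so there are 153 full weeks plus 2 extra days.
Each full week contributes 2 weekend days (Sat, Sun): 153 × 2 = 306.
The 2 extra days are Wed, Thu — none qualify.
Total: 306 + 0 = 306.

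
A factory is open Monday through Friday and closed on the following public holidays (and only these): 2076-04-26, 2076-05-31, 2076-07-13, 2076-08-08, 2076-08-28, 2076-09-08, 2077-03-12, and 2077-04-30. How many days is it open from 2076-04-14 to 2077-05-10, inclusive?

2076-04-14 is a Tuesday.
That's 392 days from start to end, counting both.
392 = 7 × 56, so the span is exactly 56 full weeks.
Each full week contributes 5 weekdays (Mon–Fri): 56 × 5 = 280.
Total: 280.
Holidays: 2076-04-26 (Sun); 2076-05-31 (Sun); 2076-07-13 (Mon); 2076-08-08 (Sat); 2076-08-28 (Fri); 2076-09-08 (Tue); 2077-03-12 (Fri); 2077-04-30 (Fri).
5 of the 8 holidays fall on weekdays; the rest are weekends and were already excluded.
Business days: 280 − 5 = 275.

275 working days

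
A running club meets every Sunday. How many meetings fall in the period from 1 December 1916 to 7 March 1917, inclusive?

1 December 1916 is a Friday.
From 1 December 1916 to 7 March 1917 is 97 days inclusive.
97 = 7 × 13 + 6, so there are 13 full weeks plus 6 extra days.
Each full week contributes one Sunday: 13 so far.
The 6 extra days are Fri, Sat, Sun, Mon, Tue, Wed — 1 of them qualifies.
Total: 13 + 1 = 14.

14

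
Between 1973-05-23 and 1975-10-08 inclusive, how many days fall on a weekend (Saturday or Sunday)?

248

1973-05-23 is a Wednesday.
From 1973-05-23 to 1975-10-08 is 869 days inclusive.
869 = 7 × 124 + 1, so there are 124 full weeks plus 1 extra day.
Each full week contributes 2 weekend days (Sat, Sun): 124 × 2 = 248.
The 1 extra day is Wednesday — none qualify.
Total: 248 + 0 = 248.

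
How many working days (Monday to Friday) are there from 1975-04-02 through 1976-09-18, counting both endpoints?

383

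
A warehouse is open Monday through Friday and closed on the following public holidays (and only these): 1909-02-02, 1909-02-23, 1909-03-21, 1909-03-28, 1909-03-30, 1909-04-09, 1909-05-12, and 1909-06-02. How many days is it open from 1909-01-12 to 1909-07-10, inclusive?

123 working days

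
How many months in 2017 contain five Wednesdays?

A month has five Wednesdays exactly when Wednesday falls within its first (length − 28) days.
Jan: 31 days, starts Sun → 5 of Sun, Mon, Tue
Feb: 28 days, starts Wed → 5 of (none)
Mar: 31 days, starts Wed → 5 of Wed, Thu, Fri ✓
Apr: 30 days, starts Sat → 5 of Sat, Sun
May: 31 days, starts Mon → 5 of Mon, Tue, Wed ✓
Jun: 30 days, starts Thu → 5 of Thu, Fri
Jul: 31 days, starts Sat → 5 of Sat, Sun, Mon
Aug: 31 days, starts Tue → 5 of Tue, Wed, Thu ✓
Sep: 30 days, starts Fri → 5 of Fri, Sat
Oct: 31 days, starts Sun → 5 of Sun, Mon, Tue
Nov: 30 days, starts Wed → 5 of Wed, Thu ✓
Dec: 31 days, starts Fri → 5 of Fri, Sat, Sun
Months with five Wednesdays: Mar, May, Aug, Nov.

4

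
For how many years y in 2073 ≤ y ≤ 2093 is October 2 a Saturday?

Day of week of October 2 in each year:
2073: Mon, 2074: Tue, 2075: Wed, 2076: Fri, 2077: Sat ✓, 2078: Sun, 2079: Mon, 2080: Wed, 2081: Thu, 2082: Fri, 2083: Sat ✓, 2084: Mon, 2085: Tue, 2086: Wed, 2087: Thu, 2088: Sat ✓, 2089: Sun, 2090: Mon, 2091: Tue, 2092: Thu, 2093: Fri
Saturdays: 2077, 2083, 2088.

3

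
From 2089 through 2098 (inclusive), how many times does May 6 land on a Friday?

Day of week of May 6 in each year:
2089: Fri ✓, 2090: Sat, 2091: Sun, 2092: Tue, 2093: Wed, 2094: Thu, 2095: Fri ✓, 2096: Sun, 2097: Mon, 2098: Tue
Fridays: 2089, 2095.

2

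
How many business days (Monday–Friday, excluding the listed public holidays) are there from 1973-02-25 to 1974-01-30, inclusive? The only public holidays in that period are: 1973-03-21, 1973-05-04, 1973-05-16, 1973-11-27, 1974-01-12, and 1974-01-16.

1973-02-25 is a Sunday.
From 1973-02-25 to 1974-01-30 is 340 days inclusive.
340 = 7 × 48 + 4, so there are 48 full weeks plus 4 extra days.
Each full week contributes 5 weekdays (Mon–Fri): 48 × 5 = 240.
The 4 extra days are Sun, Mon, Tue, Wed — 3 of them qualify.
Total: 240 + 3 = 243.
Holidays: 1973-03-21 (Wed); 1973-05-04 (Fri); 1973-05-16 (Wed); 1973-11-27 (Tue); 1974-01-12 (Sat); 1974-01-16 (Wed).
5 of the 6 holidays fall on weekdays; the rest are weekends and were already excluded.
Business days: 243 − 5 = 238.

238 business days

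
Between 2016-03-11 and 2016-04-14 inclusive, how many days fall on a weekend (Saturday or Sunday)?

10

2016-03-11 is a Friday.
That's 35 days from start to end, counting both.
35 = 7 × 5, so the span is exactly 5 full weeks.
Each full week contributes 2 weekend days (Sat, Sun): 5 × 2 = 10.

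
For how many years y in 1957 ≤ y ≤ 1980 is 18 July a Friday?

4

Day of week of July 18 in each year:
1957: Thu, 1958: Fri ✓, 1959: Sat, 1960: Mon, 1961: Tue, 1962: Wed, 1963: Thu, 1964: Sat, 1965: Sun, 1966: Mon, 1967: Tue, 1968: Thu, 1969: Fri ✓, 1970: Sat, 1971: Sun, 1972: Tue, 1973: Wed, 1974: Thu, 1975: Fri ✓, 1976: Sun, 1977: Mon, 1978: Tue, 1979: Wed, 1980: Fri ✓
Fridays: 1958, 1969, 1975, 1980.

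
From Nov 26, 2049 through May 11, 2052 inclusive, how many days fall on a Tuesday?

128

Nov 26, 2049 is a Friday.
From Nov 26, 2049 to May 11, 2052 is 898 days inclusive.
898 = 7 × 128 + 2, so there are 128 full weeks plus 2 extra days.
Each full week contributes one Tuesday: 128 so far.
The 2 extra days are Friday, Saturday — none qualify.
Total: 128 + 0 = 128.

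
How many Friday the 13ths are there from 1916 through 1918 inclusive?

Friday-the-13ths by year:
1916: Oct
1917: Apr, Jul
1918: Sep, Dec

5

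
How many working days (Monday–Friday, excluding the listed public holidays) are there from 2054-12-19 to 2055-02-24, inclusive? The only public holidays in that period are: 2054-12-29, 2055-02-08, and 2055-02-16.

45

2054-12-19 is a Saturday.
The range spans 68 days (inclusive of both endpoints).
68 = 7 × 9 + 5, so there are 9 full weeks plus 5 extra days.
Each full week contributes 5 weekdays (Mon–Fri): 9 × 5 = 45.
The 5 extra days are Sat, Sun, Mon, Tue, Wed — 3 of them qualify.
Total: 45 + 3 = 48.
Holidays: 2054-12-29 (Tue); 2055-02-08 (Mon); 2055-02-16 (Tue).
All 3 holidays fall on weekdays, so subtract 3.
Business days: 48 − 3 = 45.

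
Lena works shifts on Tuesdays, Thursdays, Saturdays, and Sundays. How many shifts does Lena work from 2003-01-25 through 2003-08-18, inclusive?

2003-01-25 is a Saturday.
From 2003-01-25 to 2003-08-18 is 206 days inclusive.
206 = 7 × 29 + 3, so there are 29 full weeks plus 3 extra days.
Each full week contributes 4 days from the set (Tue, Thu, Sat, Sun): 29 × 4 = 116.
The 3 extra days are Sat, Sun, Mon — 2 of them qualify.
Total: 116 + 2 = 118.

118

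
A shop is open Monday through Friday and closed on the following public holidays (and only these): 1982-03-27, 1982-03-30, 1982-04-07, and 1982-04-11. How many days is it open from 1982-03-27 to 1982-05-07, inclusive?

28

1982-03-27 is a Saturday.
From 1982-03-27 to 1982-05-07 is 42 days inclusive.
42 = 7 × 6, so the span is exactly 6 full weeks.
Each full week contributes 5 weekdays (Mon–Fri): 6 × 5 = 30.
Total: 30.
Holidays: 1982-03-27 (Sat); 1982-03-30 (Tue); 1982-04-07 (Wed); 1982-04-11 (Sun).
2 of the 4 holidays fall on weekdays; the rest are weekends and were already excluded.
Business days: 30 − 2 = 28.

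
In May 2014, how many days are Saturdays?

5

2014-05-01 is a Thursday.
That's 31 days from start to end, counting both.
31 = 7 × 4 + 3, so there are 4 full weeks plus 3 extra days.
Each full week contributes one Saturday: 4 so far.
The 3 extra days are Thu, Fri, Sat — 1 of them qualifies.
Total: 4 + 1 = 5.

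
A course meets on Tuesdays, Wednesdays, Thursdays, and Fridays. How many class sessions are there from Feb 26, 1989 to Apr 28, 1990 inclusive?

Feb 26, 1989 is a Sunday.
From Feb 26, 1989 to Apr 28, 1990 is 427 days inclusive.
427 = 7 × 61, so the span is exactly 61 full weeks.
Each full week contributes 4 days from the set (Tue, Wed, Thu, Fri): 61 × 4 = 244.
Total: 244.

244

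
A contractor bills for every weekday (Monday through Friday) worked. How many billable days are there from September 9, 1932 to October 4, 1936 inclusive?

1061 weekdays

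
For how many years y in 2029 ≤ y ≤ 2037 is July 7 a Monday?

2

Day of week of July 7 in each year:
2029: Sat, 2030: Sun, 2031: Mon ✓, 2032: Wed, 2033: Thu, 2034: Fri, 2035: Sat, 2036: Mon ✓, 2037: Tue
Mondays: 2031, 2036.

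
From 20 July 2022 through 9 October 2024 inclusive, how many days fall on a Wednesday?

117

20 July 2022 is a Wednesday.
From 20 July 2022 to 9 October 2024 is 813 days inclusive.
813 = 7 × 116 + 1, so there are 116 full weeks plus 1 extra day.
Each full week contributes one Wednesday: 116 so far.
The 1 extra day is Wednesday — 1 of them qualifies.
Total: 116 + 1 = 117.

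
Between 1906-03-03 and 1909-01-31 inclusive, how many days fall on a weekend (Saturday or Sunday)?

1906-03-03 is a Saturday.
The range spans 1066 days (inclusive of both endpoints).
1066 = 7 × 152 + 2, so there are 152 full weeks plus 2 extra days.
Each full week contributes 2 weekend days (Sat, Sun): 152 × 2 = 304.
The 2 extra days are Sat, Sun — 2 of them qualify.
Total: 304 + 2 = 306.

306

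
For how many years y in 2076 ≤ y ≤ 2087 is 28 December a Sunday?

Day of week of December 28 in each year:
2076: Mon, 2077: Tue, 2078: Wed, 2079: Thu, 2080: Sat, 2081: Sun ✓, 2082: Mon, 2083: Tue, 2084: Thu, 2085: Fri, 2086: Sat, 2087: Sun ✓
Sundays: 2081, 2087.

2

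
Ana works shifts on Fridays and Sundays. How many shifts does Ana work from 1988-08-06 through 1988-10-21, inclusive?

22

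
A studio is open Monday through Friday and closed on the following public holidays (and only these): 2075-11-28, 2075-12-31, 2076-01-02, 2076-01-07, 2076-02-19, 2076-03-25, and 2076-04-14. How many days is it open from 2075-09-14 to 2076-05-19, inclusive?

170

2075-09-14 is a Saturday.
That's 249 days from start to end, counting both.
249 = 7 × 35 + 4, so there are 35 full weeks plus 4 extra days.
Each full week contributes 5 weekdays (Mon–Fri): 35 × 5 = 175.
The 4 extra days are Sat, Sun, Mon, Tue — 2 of them qualify.
Total: 175 + 2 = 177.
Holidays: 2075-11-28 (Thu); 2075-12-31 (Tue); 2076-01-02 (Thu); 2076-01-07 (Tue); 2076-02-19 (Wed); 2076-03-25 (Wed); 2076-04-14 (Tue).
All 7 holidays fall on weekdays, so subtract 7.
Business days: 177 − 7 = 170.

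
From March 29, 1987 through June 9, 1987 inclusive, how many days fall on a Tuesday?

March 29, 1987 is a Sunday.
The range spans 73 days (inclusive of both endpoints).
73 = 7 × 10 + 3, so there are 10 full weeks plus 3 extra days.
Each full week contributes one Tuesday: 10 so far.
The 3 extra days are Sunday, Monday, Tuesday — 1 of them qualifies.
Total: 10 + 1 = 11.

11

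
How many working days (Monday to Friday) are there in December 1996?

December 1, 1996 is a Sunday.
From December 1, 1996 to December 31, 1996 is 31 days inclusive.
31 = 7 × 4 + 3, so there are 4 full weeks plus 3 extra days.
Each full week contributes 5 weekdays (Mon–Fri): 4 × 5 = 20.
The 3 extra days are Sunday, Monday, Tuesday — 2 of them qualify.
Total: 20 + 2 = 22.

22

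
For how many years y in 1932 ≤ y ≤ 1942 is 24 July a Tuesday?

1

Day of week of July 24 in each year:
1932: Sun, 1933: Mon, 1934: Tue ✓, 1935: Wed, 1936: Fri, 1937: Sat, 1938: Sun, 1939: Mon, 1940: Wed, 1941: Thu, 1942: Fri
Tuesdays: 1934.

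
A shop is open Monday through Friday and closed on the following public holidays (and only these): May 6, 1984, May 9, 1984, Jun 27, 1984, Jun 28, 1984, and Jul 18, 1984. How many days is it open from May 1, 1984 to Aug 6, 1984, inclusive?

May 1, 1984 is a Tuesday.
The range spans 98 days (inclusive of both endpoints).
98 = 7 × 14, so the span is exactly 14 full weeks.
Each full week contributes 5 weekdays (Mon–Fri): 14 × 5 = 70.
Total: 70.
Holidays: May 6, 1984 (Sun); May 9, 1984 (Wed); Jun 27, 1984 (Wed); Jun 28, 1984 (Thu); Jul 18, 1984 (Wed).
4 of the 5 holidays fall on weekdays; the rest are weekends and were already excluded.
Business days: 70 − 4 = 66.

66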